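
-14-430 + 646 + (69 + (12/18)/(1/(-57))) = 233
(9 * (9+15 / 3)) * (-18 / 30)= -378 / 5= -75.60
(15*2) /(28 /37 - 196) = -185 /1204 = -0.15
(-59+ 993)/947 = 934/947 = 0.99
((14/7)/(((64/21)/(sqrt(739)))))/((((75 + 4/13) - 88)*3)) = -91*sqrt(739)/5280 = -0.47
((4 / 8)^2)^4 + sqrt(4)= 2.00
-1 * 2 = -2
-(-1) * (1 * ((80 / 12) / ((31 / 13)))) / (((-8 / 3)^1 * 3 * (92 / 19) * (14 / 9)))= -3705 / 79856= -0.05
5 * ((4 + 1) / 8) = 25 / 8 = 3.12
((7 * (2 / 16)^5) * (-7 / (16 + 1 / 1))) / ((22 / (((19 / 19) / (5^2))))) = -49 / 306380800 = -0.00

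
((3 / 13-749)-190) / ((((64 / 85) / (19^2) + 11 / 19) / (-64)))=2662967040 / 25753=103404.15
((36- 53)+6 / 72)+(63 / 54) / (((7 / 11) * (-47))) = -9563 / 564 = -16.96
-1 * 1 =-1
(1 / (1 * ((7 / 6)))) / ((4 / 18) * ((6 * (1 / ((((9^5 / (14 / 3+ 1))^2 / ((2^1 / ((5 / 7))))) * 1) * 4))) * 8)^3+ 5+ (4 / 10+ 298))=7725788595658153090480160450882250 / 2734671636576464255593686806137065481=0.00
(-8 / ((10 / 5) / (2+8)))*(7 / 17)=-280 / 17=-16.47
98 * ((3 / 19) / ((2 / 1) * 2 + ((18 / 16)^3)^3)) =39460012032 / 17561536619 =2.25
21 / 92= 0.23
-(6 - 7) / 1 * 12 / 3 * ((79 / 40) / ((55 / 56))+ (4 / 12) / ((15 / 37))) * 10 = 56096 / 495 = 113.33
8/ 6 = 4/ 3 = 1.33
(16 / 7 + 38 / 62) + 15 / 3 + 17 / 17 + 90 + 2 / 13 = 279427 / 2821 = 99.05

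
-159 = -159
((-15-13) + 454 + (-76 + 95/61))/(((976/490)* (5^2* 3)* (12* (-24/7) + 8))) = -1471127/20718528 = -0.07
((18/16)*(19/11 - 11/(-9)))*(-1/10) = -0.33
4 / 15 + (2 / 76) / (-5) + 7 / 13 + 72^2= 38419367 / 7410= 5184.80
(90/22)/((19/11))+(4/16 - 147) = -10973/76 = -144.38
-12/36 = -1/3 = -0.33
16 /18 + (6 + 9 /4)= 329 /36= 9.14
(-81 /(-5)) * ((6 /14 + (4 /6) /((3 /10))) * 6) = 9018 /35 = 257.66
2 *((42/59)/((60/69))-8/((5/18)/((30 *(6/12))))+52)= -223717/295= -758.36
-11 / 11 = -1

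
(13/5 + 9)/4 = 29/10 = 2.90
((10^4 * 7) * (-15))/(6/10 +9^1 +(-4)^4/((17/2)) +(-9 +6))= -89250000/3121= -28596.60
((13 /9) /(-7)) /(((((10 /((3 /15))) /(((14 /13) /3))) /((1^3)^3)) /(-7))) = 7 /675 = 0.01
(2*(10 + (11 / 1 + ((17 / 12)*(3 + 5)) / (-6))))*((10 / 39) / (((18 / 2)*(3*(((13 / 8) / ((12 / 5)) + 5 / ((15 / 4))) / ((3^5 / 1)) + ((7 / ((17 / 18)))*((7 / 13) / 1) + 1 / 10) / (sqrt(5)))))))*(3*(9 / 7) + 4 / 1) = -548756436800000 / 77842561647487357 + 54269274571776000*sqrt(5) / 77842561647487357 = 1.55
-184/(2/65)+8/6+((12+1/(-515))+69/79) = -728155132/122055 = -5965.80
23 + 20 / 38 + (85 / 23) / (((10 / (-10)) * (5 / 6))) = 8343 / 437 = 19.09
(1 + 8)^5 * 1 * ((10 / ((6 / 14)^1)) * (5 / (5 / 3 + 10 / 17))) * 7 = 491878170 / 23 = 21386007.39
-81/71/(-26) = 81/1846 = 0.04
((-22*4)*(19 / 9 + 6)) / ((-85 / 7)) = 44968 / 765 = 58.78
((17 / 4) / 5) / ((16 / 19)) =1.01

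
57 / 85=0.67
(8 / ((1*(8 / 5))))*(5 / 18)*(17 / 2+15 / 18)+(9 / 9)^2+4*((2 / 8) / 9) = 380 / 27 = 14.07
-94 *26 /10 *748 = -914056 /5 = -182811.20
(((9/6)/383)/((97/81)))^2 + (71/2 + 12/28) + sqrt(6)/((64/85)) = 85 *sqrt(6)/64 + 1388478395149/38645510428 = 39.18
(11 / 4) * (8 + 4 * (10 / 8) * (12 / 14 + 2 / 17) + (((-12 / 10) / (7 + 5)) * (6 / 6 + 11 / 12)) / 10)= 20192293 / 571200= 35.35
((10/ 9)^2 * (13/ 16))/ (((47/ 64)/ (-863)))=-4487600/ 3807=-1178.78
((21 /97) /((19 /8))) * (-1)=-168 /1843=-0.09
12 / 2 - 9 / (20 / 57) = -393 / 20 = -19.65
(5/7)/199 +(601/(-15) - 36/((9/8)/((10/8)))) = -1672918/20895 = -80.06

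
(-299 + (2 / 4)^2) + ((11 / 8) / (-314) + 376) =194041 / 2512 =77.25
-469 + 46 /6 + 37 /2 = -2657 /6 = -442.83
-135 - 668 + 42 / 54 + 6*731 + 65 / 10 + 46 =65453 / 18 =3636.28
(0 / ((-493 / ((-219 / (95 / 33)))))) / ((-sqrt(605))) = 0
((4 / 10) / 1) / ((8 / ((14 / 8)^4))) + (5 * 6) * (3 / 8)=60001 / 5120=11.72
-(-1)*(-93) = -93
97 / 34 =2.85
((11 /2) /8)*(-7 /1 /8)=-0.60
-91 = -91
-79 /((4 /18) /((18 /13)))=-6399 /13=-492.23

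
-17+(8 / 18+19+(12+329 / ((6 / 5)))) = 5195 / 18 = 288.61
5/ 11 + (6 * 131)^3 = 485587656.45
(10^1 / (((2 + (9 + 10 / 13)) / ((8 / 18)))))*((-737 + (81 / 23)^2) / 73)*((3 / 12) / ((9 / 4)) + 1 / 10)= -378712256 / 478580481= -0.79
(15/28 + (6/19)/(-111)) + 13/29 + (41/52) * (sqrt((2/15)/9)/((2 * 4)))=41 * sqrt(30)/18720 + 560073/570836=0.99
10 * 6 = 60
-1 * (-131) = 131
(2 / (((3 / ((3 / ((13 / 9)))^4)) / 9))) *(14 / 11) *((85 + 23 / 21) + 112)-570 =666469290 / 24167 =27577.66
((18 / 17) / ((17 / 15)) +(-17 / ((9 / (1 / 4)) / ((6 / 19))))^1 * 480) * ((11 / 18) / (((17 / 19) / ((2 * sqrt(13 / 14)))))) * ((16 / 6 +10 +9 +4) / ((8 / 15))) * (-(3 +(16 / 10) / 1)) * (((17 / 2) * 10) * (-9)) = -2698883825 * sqrt(182) / 2312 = -15748241.09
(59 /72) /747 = 59 /53784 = 0.00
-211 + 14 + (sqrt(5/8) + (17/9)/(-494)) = -875879/4446 + sqrt(10)/4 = -196.21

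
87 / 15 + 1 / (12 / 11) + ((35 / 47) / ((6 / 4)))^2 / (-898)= 1199086769 / 178531380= 6.72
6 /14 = 0.43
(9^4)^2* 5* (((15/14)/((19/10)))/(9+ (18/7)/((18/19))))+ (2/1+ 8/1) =16142535955/1558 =10361062.87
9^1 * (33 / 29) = 297 / 29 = 10.24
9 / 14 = 0.64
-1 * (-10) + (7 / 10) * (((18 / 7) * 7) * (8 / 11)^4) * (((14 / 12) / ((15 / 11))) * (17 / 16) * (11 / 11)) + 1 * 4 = 572474 / 33275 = 17.20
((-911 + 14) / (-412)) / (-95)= -897 / 39140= -0.02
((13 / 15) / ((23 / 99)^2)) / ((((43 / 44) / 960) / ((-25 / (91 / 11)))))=-7589894400 / 159229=-47666.53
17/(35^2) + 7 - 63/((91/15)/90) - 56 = -15663854/15925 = -983.60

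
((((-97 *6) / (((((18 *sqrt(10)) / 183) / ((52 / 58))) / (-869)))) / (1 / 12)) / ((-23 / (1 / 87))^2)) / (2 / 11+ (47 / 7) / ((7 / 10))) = 36029104111 *sqrt(10) / 254874683655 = 0.45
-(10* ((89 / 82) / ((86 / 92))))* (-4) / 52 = 20470 / 22919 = 0.89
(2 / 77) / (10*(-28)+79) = -2 / 15477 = -0.00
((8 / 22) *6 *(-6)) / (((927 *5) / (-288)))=4608 / 5665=0.81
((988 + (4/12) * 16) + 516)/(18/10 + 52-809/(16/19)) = -362240/217653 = -1.66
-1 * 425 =-425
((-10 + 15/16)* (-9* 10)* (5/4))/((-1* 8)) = -32625/256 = -127.44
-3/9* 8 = -8/3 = -2.67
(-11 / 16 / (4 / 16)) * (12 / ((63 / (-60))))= 220 / 7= 31.43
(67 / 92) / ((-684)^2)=67 / 43042752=0.00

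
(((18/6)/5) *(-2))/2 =-3/5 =-0.60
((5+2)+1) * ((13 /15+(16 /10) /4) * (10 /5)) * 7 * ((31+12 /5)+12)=483056 /75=6440.75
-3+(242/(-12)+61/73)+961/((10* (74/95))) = 3274927/32412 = 101.04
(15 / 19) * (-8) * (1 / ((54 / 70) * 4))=-2.05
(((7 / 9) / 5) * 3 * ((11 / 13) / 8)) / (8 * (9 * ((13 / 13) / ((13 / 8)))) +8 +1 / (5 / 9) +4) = 77 / 90648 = 0.00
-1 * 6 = -6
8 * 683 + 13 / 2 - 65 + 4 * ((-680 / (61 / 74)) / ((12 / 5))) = 4030.64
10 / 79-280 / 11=-22010 / 869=-25.33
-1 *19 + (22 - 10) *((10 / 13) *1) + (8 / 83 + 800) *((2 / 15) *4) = 2249439 / 5395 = 416.95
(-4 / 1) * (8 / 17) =-32 / 17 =-1.88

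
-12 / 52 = -3 / 13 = -0.23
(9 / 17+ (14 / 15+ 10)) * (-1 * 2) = -22.93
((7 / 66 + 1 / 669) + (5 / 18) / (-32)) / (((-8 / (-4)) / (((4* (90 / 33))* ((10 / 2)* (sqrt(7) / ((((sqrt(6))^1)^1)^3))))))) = 3492575* sqrt(42) / 46626624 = 0.49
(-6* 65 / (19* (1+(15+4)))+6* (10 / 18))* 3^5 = 21303 / 38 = 560.61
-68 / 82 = -0.83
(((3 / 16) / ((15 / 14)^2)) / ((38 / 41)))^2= 4036081 / 129960000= 0.03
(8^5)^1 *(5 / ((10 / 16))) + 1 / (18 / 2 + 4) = 3407873 / 13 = 262144.08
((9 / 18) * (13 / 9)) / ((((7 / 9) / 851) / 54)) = 298701 / 7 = 42671.57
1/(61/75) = 75/61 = 1.23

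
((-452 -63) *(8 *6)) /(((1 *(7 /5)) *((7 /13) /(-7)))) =1606800 /7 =229542.86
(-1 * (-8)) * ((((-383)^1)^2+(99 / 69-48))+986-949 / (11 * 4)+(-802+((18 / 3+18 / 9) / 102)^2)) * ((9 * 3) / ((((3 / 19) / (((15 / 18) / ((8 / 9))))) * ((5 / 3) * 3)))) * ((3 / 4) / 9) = 7342009406623 / 2339744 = 3137954.16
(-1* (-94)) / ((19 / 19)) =94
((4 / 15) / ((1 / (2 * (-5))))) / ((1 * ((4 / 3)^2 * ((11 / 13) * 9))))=-13 / 66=-0.20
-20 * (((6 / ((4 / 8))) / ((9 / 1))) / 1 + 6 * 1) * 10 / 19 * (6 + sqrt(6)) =-8800 / 19 - 4400 * sqrt(6) / 57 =-652.24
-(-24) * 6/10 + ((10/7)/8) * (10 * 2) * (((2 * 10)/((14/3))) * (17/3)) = 24778/245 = 101.13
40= 40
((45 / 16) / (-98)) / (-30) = 3 / 3136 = 0.00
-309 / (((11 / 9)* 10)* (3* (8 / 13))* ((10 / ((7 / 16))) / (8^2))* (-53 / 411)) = 34670727 / 116600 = 297.35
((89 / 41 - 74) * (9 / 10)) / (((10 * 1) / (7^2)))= -259749 / 820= -316.77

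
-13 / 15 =-0.87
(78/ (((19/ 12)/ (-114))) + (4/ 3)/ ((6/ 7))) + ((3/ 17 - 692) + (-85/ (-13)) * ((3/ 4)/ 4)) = -200651657/ 31824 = -6305.04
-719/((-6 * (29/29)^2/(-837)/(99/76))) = -19859499/152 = -130654.60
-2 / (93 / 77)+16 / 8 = 32 / 93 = 0.34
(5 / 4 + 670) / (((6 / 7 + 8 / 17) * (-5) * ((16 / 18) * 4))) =-575127 / 20224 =-28.44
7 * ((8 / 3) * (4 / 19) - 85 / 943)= 177317 / 53751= 3.30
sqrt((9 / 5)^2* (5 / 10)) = 9* sqrt(2) / 10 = 1.27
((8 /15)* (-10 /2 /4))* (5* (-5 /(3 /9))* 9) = 450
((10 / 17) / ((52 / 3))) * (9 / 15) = 9 / 442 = 0.02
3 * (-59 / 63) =-59 / 21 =-2.81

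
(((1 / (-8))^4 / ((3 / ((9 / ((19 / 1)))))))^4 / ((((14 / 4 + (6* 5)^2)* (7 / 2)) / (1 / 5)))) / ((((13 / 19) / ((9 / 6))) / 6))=729 / 396835167765617243586560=0.00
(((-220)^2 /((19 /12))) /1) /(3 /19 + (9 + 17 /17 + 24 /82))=23812800 /8141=2925.05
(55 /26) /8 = 55 /208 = 0.26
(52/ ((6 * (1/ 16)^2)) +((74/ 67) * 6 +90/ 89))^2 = 4956432.92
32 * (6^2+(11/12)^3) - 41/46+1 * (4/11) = 8034079/6831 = 1176.12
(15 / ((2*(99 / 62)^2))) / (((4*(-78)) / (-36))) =4805 / 14157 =0.34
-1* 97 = -97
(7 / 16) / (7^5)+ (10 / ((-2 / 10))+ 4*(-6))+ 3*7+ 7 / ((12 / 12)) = -1767135 / 38416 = -46.00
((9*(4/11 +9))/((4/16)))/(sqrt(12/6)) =1854*sqrt(2)/11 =238.36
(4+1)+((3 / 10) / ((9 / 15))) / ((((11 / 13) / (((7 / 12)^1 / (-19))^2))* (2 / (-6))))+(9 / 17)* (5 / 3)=38110771 / 6480672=5.88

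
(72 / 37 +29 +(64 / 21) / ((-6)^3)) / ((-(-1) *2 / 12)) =1297838 / 6993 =185.59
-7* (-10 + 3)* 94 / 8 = 575.75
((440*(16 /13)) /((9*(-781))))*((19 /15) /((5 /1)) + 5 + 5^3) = -10.04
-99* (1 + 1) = -198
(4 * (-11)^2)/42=242/21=11.52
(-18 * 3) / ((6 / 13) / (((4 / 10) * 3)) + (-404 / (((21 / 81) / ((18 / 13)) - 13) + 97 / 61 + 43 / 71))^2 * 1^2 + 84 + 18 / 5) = -1752896770494698790 / 49859009786761257391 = -0.04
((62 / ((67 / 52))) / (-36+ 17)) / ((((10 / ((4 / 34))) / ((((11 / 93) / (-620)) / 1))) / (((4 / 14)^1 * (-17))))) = -572 / 20718075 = -0.00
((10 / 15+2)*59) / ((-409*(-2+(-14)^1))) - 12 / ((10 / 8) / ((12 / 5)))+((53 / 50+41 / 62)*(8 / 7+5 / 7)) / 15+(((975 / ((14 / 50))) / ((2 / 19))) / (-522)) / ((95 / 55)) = -229684414247 / 3860755500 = -59.49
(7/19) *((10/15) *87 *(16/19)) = 6496/361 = 17.99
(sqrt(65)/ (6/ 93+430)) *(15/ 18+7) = 1457 *sqrt(65)/ 79992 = 0.15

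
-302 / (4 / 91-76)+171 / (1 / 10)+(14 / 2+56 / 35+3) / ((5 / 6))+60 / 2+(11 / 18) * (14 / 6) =1759.32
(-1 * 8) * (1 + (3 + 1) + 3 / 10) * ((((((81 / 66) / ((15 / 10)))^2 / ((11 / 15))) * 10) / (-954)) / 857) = 540 / 1140667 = 0.00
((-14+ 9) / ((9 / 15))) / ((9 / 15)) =-125 / 9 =-13.89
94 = 94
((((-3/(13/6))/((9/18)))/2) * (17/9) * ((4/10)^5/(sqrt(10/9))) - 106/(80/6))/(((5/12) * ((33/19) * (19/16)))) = -9.28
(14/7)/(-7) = -0.29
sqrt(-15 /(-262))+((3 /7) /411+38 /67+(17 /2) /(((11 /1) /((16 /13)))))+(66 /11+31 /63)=sqrt(3930) /262+94640704 /11813373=8.25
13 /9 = 1.44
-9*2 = -18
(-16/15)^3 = -4096/3375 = -1.21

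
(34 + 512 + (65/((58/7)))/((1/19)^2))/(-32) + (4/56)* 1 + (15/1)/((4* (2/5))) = -1248733/12992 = -96.12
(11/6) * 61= 111.83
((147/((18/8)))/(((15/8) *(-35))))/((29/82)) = -18368/6525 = -2.82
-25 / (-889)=25 / 889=0.03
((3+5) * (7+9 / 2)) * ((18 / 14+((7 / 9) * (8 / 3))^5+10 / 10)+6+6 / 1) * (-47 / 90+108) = 2353833663188456 / 4519905705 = 520770.52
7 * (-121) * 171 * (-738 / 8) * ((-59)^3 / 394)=-10976450464287 / 1576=-6964752832.67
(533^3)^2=22927845901396969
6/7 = 0.86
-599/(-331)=599/331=1.81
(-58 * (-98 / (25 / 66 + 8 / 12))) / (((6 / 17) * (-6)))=-531454 / 207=-2567.41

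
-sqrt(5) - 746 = -748.24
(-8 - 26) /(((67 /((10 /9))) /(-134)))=680 /9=75.56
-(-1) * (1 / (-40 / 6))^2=9 / 400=0.02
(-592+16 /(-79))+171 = -33275 /79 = -421.20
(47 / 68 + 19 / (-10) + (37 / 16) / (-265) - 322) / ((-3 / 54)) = 209677689 / 36040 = 5817.92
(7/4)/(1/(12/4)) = 21/4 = 5.25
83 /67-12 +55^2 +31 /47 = 9493915 /3149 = 3014.90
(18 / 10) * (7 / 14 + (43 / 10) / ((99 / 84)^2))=39157 / 6050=6.47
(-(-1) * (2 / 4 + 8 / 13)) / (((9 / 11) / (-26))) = -319 / 9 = -35.44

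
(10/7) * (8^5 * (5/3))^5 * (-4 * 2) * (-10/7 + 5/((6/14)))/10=-203061758763394744188928000000/35721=-5684660529195564071244590.00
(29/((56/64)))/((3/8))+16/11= 20752/231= 89.84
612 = 612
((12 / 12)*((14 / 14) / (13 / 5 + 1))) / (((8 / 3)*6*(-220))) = -1 / 12672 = -0.00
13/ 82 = 0.16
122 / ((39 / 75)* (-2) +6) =24.60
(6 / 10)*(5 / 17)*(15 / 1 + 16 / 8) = 3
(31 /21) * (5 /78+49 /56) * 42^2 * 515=32744215 /26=1259392.88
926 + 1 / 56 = 51857 / 56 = 926.02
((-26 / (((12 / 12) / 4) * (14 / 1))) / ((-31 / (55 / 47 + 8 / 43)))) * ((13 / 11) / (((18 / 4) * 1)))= 3705832 / 43417143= 0.09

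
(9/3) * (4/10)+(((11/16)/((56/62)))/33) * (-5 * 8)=233/840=0.28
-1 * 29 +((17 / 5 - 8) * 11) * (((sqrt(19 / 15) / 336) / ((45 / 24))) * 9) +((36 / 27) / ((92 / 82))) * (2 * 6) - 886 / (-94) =-5744 / 1081 - 253 * sqrt(285) / 5250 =-6.13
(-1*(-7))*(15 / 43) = 105 / 43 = 2.44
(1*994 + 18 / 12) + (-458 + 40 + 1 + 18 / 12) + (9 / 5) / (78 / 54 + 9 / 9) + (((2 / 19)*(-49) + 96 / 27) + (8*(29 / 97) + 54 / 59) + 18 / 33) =62758279493 / 107649630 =582.99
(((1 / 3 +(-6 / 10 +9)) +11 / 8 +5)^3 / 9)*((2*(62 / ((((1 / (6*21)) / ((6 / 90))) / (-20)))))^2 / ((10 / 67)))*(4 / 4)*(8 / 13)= 150410331930940088 / 219375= 685631142705.14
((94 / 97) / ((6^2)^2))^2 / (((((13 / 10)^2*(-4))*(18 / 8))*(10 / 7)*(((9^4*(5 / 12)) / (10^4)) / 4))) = -77315000 / 205348485129723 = -0.00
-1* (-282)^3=22425768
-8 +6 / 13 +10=32 / 13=2.46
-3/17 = -0.18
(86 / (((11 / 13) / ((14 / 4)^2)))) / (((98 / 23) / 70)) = 449995 / 22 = 20454.32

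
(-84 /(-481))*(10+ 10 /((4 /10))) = 2940 /481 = 6.11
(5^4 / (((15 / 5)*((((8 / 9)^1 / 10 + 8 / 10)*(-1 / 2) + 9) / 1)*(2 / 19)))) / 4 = 35625 / 616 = 57.83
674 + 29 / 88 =59341 / 88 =674.33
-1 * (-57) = 57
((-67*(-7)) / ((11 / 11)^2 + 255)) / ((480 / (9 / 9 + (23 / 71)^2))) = 261233 / 61943808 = 0.00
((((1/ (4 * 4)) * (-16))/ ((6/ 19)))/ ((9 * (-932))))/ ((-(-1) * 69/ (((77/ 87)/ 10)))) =1463/ 3021189840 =0.00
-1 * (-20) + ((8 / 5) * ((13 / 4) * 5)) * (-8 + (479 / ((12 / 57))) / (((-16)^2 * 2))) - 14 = -88535 / 1024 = -86.46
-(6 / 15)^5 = -32 / 3125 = -0.01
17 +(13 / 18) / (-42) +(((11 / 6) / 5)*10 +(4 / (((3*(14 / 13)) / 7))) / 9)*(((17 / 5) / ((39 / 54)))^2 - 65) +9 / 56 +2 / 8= -6604627 / 36504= -180.93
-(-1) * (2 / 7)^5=32 / 16807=0.00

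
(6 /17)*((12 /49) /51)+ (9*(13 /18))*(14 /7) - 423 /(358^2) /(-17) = 23597523547 /1814930404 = 13.00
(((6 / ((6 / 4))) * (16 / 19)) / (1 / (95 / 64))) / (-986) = -0.01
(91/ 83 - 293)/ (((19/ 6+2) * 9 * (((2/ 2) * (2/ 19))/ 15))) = -2301660/ 2573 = -894.54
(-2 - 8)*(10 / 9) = -100 / 9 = -11.11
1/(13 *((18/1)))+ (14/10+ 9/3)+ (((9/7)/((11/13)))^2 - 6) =0.71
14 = 14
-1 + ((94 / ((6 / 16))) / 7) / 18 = 187 / 189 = 0.99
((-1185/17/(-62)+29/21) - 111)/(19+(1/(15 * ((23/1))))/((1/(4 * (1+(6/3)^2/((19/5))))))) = -5247109255/920043978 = -5.70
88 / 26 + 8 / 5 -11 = -391 / 65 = -6.02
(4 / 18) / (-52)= -1 / 234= -0.00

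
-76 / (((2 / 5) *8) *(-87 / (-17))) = -1615 / 348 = -4.64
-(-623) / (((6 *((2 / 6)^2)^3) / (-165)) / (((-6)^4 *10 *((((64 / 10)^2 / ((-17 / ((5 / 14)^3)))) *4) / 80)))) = 739954828800 / 833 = 888301115.01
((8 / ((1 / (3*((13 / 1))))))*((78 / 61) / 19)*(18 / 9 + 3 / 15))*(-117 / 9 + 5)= -2141568 / 5795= -369.55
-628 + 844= 216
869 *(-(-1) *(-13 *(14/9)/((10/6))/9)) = -158158/135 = -1171.54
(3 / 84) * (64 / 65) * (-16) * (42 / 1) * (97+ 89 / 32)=-2357.91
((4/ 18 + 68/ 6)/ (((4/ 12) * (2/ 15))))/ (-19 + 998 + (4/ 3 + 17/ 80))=62400/ 235331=0.27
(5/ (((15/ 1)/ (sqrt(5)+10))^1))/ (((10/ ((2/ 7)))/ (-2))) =-4/ 21 - 2 * sqrt(5)/ 105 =-0.23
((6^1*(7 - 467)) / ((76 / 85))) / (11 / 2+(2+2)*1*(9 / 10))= -586500 / 1729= -339.21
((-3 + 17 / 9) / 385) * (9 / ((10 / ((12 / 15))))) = -4 / 1925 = -0.00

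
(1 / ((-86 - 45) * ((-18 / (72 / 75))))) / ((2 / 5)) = 2 / 1965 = 0.00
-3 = -3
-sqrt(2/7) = -sqrt(14)/7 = -0.53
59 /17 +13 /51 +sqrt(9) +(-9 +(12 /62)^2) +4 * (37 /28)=1045927 /343077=3.05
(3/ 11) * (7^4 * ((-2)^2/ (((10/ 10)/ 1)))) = 28812/ 11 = 2619.27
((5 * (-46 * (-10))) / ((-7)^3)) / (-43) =2300 / 14749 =0.16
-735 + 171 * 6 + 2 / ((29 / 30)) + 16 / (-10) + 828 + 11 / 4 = 1122.22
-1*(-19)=19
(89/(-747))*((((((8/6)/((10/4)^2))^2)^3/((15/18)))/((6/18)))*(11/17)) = -0.00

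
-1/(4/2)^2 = -1/4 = -0.25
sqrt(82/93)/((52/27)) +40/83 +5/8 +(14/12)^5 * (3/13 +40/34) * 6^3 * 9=9 * sqrt(7626)/1612 +867840617/146744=5914.46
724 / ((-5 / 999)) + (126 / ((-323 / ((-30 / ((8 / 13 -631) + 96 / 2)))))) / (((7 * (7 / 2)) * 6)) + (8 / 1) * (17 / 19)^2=-235229744053424 / 1626212945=-144648.80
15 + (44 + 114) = 173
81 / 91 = 0.89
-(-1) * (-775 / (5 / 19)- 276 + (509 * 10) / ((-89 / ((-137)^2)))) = -95820879 / 89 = -1076639.09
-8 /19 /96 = -1 /228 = -0.00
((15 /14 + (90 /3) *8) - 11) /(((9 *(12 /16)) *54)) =0.63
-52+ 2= -50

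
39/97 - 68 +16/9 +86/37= -2050979/32301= -63.50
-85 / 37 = -2.30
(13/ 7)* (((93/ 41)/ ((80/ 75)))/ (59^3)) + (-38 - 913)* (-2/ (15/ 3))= 1793776990611/ 4715501840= 380.40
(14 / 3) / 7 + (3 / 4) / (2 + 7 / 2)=53 / 66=0.80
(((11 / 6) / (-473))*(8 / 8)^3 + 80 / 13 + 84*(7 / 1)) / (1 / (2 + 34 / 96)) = 225184027 / 160992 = 1398.73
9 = 9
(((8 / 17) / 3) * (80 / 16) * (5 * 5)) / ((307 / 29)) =1.85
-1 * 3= -3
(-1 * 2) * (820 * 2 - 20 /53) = -173800 /53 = -3279.25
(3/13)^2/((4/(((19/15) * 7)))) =399/3380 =0.12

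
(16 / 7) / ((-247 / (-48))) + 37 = 64741 / 1729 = 37.44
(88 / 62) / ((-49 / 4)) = -176 / 1519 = -0.12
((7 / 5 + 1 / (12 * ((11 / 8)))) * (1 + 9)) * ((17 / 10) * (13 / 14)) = 53261 / 2310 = 23.06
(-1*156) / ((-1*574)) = 78 / 287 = 0.27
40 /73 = 0.55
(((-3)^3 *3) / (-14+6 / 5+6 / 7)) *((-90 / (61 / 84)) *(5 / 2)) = -2101.40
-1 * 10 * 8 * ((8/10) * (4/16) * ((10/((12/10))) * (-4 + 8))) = -1600/3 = -533.33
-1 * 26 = -26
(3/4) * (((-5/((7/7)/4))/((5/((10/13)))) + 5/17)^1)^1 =-1845/884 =-2.09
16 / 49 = 0.33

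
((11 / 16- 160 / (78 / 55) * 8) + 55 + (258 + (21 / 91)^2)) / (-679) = 4776535 / 5508048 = 0.87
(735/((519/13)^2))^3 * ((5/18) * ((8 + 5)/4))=4613937672833125/52116216477581016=0.09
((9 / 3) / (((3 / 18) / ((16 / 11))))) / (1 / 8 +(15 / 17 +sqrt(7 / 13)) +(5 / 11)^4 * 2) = 23406399867136 / 536362888675 - 11533910874112 * sqrt(91) / 3754540220725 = 14.33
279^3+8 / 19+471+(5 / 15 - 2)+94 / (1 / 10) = 1237985779 / 57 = 21719048.75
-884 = -884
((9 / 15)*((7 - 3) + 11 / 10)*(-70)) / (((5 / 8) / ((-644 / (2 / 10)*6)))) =33106752 / 5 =6621350.40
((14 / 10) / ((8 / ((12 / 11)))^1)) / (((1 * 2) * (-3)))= -7 / 220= -0.03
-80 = -80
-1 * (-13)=13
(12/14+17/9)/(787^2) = 173/39020247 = 0.00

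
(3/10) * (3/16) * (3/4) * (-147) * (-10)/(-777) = -189/2368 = -0.08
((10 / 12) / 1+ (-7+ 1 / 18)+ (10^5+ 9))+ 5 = 900071 / 9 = 100007.89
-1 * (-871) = 871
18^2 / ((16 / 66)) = 2673 / 2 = 1336.50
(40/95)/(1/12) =96/19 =5.05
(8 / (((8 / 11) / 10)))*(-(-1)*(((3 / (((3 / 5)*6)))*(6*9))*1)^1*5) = 24750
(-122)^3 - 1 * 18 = -1815866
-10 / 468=-0.02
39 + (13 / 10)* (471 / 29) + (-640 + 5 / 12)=-579.47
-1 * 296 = -296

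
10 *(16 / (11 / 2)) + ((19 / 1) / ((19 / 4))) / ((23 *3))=22124 / 759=29.15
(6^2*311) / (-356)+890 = 76411 / 89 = 858.55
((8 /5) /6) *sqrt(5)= 4 *sqrt(5) /15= 0.60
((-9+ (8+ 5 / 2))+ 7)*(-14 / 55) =-119 / 55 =-2.16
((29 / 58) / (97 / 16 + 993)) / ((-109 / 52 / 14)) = -5824 / 1742365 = -0.00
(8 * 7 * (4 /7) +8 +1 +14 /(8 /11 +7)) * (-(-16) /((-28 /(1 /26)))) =-7278 /7735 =-0.94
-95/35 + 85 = 576/7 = 82.29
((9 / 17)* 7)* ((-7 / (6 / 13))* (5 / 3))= -3185 / 34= -93.68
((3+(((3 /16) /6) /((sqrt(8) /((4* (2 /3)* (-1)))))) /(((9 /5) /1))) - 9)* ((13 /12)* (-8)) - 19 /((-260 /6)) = 65* sqrt(2) /648+6817 /130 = 52.58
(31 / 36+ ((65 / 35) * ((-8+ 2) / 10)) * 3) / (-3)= 3127 / 3780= 0.83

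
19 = 19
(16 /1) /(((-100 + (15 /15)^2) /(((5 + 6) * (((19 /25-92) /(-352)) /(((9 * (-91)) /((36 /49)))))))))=0.00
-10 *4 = -40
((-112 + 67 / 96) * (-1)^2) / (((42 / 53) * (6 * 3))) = -566305 / 72576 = -7.80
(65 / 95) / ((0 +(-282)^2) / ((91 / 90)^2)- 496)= 107653 / 12160703456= 0.00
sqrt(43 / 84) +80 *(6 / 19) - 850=-15670 / 19 +sqrt(903) / 42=-824.02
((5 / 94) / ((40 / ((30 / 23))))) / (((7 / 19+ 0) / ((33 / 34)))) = 9405 / 2058224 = 0.00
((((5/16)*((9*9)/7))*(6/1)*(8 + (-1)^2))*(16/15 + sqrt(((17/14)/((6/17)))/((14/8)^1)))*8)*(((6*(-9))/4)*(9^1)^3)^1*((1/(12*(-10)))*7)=4782969/5 + 81310473*sqrt(3)/112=2214039.07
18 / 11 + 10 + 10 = 238 / 11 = 21.64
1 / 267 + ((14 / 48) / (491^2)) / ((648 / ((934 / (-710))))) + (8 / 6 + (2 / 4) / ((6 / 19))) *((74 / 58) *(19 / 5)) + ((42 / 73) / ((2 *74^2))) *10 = 4856206654116280003207 / 343314303399368550720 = 14.15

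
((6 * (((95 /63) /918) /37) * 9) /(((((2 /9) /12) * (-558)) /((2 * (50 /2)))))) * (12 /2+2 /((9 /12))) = -123500 /1228437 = -0.10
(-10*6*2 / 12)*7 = -70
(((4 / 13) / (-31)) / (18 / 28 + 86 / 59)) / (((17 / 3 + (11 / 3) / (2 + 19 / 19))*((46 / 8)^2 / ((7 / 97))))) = -1665216 / 1112227491115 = -0.00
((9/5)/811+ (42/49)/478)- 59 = -59.00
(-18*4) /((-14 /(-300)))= -10800 /7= -1542.86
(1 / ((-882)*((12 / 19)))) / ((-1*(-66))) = -19 / 698544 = -0.00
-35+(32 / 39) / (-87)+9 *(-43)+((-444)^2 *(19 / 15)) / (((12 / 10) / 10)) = 7058993962 / 3393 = 2080457.99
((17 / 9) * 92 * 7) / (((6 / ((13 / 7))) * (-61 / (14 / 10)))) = -71162 / 8235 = -8.64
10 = 10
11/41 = 0.27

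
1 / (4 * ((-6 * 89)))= -0.00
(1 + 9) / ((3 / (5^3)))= 1250 / 3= 416.67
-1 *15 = -15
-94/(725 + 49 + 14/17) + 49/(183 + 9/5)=62521/434676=0.14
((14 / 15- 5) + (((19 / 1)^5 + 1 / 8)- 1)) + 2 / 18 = 2476094.17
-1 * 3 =-3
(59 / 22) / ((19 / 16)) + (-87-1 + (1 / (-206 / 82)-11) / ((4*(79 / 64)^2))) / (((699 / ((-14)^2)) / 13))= -30552607852456 / 93910654893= -325.34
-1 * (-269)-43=226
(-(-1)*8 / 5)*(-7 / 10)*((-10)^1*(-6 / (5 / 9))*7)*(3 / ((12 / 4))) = -21168 / 25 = -846.72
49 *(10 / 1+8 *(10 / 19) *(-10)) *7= -209230 / 19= -11012.11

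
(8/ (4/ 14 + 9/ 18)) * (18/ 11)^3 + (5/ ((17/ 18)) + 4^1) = 13417406/ 248897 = 53.91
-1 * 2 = -2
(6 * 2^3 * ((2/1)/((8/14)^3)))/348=343/232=1.48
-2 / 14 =-1 / 7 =-0.14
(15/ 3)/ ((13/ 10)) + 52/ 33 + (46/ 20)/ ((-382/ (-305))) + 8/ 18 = 7573861/ 983268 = 7.70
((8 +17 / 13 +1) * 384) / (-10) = -25728 / 65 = -395.82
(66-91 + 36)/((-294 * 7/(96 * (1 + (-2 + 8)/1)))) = -176/49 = -3.59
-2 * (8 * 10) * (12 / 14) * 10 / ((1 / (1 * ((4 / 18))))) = -6400 / 21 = -304.76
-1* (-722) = 722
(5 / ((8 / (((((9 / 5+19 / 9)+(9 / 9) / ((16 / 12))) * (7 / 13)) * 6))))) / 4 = 5873 / 2496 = 2.35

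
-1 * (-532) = 532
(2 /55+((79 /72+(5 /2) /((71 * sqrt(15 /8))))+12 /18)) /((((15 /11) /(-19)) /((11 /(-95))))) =2.95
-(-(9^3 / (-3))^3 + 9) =-14348916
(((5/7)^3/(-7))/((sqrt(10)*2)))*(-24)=150*sqrt(10)/2401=0.20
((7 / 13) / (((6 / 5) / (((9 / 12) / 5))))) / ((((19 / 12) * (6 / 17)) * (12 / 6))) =119 / 1976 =0.06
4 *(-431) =-1724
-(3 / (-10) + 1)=-7 / 10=-0.70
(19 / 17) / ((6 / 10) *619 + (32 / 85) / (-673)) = 12787 / 4249181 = 0.00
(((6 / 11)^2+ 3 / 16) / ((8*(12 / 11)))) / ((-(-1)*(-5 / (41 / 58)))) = -12833 / 1633280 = -0.01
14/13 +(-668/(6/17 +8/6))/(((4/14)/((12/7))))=-1328050/559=-2375.76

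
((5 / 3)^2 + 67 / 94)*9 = 2953 / 94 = 31.41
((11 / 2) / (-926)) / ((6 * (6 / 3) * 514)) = -11 / 11423136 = -0.00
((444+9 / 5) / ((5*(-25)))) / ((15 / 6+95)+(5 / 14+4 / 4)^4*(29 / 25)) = -85629264 / 2435457725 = -0.04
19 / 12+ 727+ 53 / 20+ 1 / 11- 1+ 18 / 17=4103059 / 5610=731.38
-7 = -7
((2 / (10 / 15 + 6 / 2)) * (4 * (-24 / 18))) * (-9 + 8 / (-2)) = 416 / 11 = 37.82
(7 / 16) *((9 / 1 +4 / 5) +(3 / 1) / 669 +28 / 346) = 6673961 / 1543160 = 4.32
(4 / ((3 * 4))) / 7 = 1 / 21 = 0.05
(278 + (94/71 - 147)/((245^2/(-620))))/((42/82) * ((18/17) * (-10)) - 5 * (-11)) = 166051343734/29453127025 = 5.64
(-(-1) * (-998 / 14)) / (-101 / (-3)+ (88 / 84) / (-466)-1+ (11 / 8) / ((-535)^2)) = -798684529800 / 365971918423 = -2.18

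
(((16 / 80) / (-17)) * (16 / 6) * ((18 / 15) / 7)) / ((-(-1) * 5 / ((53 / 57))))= -0.00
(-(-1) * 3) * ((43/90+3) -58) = -163.57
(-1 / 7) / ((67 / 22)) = -22 / 469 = -0.05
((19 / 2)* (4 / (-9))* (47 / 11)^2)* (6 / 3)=-167884 / 1089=-154.16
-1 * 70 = -70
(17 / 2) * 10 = 85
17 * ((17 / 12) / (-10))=-289 / 120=-2.41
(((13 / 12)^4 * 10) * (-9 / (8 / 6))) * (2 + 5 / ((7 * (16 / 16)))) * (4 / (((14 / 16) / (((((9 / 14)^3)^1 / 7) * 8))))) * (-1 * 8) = 659330685 / 235298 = 2802.11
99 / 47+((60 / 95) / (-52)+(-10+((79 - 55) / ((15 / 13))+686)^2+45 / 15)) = 144985188229 / 290225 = 499561.33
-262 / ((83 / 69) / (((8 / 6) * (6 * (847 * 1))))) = -122496528 / 83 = -1475861.78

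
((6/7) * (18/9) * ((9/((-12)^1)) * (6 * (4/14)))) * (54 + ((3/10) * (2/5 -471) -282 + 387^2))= -403379514/1225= -329289.40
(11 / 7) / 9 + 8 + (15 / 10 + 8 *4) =5251 / 126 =41.67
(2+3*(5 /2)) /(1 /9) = 171 /2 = 85.50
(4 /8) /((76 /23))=23 /152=0.15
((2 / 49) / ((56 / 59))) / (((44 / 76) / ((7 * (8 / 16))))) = 1121 / 4312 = 0.26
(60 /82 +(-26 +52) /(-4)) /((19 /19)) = -473 /82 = -5.77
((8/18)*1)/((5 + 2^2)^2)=4/729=0.01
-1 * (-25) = 25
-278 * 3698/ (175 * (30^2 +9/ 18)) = -2056088/ 315175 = -6.52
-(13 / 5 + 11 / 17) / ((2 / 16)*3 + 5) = -2208 / 3655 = -0.60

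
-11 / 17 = -0.65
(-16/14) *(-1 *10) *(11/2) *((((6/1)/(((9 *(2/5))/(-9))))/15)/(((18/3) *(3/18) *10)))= -6.29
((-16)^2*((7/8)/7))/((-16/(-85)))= 170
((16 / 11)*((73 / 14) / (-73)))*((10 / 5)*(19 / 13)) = -0.30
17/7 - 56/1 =-375/7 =-53.57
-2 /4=-1 /2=-0.50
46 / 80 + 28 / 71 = 2753 / 2840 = 0.97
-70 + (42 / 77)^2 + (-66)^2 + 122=533404 / 121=4408.30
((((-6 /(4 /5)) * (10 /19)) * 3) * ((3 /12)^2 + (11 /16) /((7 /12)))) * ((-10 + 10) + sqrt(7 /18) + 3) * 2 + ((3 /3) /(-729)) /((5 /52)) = -342047453 /3878280- 10425 * sqrt(14) /2128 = -106.53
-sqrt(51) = -7.14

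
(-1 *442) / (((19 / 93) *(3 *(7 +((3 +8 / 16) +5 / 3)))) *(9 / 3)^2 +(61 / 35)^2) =-33569900 / 5327927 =-6.30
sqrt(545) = 23.35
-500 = -500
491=491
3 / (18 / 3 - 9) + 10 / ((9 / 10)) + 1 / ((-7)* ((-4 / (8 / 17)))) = 10847 / 1071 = 10.13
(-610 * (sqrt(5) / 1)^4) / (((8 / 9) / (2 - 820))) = 28067625 / 2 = 14033812.50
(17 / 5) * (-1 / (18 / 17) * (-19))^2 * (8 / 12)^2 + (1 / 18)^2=7094417 / 14580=486.59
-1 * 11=-11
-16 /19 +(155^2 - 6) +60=457485 /19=24078.16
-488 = -488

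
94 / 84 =47 / 42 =1.12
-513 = -513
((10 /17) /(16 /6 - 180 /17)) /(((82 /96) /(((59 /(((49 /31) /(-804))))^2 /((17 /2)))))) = -1556940460504320 /169023197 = -9211401.09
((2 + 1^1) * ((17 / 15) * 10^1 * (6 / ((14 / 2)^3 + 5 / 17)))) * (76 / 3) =21964 / 1459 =15.05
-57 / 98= -0.58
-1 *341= -341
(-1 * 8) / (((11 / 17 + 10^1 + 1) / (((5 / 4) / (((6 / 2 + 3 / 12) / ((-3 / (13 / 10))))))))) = 3400 / 5577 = 0.61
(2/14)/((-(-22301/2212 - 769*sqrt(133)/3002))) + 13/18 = 16573363/22465566 - 4424*sqrt(133)/11232783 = 0.73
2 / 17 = 0.12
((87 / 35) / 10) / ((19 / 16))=696 / 3325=0.21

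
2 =2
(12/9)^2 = 16/9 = 1.78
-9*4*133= -4788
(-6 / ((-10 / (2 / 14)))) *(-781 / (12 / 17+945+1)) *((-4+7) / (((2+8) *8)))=-119493 / 45063200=-0.00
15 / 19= 0.79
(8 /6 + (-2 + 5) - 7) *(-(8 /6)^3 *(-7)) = -3584 /81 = -44.25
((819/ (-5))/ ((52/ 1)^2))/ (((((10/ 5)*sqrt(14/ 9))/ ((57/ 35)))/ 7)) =-1539*sqrt(14)/ 20800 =-0.28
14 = 14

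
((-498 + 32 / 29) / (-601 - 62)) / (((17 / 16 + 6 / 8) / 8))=1844480 / 557583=3.31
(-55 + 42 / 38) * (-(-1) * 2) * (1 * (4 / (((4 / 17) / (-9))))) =313344 / 19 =16491.79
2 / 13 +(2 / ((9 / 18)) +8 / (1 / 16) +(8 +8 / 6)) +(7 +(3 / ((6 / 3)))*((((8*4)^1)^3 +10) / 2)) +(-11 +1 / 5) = 9641263 / 390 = 24721.19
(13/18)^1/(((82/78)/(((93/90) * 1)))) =5239/7380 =0.71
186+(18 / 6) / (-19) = 3531 / 19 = 185.84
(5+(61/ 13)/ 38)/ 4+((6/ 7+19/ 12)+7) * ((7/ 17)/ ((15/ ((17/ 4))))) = 423661/ 177840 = 2.38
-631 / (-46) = 631 / 46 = 13.72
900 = 900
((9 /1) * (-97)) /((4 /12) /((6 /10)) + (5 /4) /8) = -1226.46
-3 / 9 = -1 / 3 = -0.33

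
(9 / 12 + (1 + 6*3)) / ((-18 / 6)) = -79 / 12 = -6.58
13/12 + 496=5965/12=497.08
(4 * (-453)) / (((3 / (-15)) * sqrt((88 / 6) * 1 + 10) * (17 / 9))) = 40770 * sqrt(222) / 629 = 965.75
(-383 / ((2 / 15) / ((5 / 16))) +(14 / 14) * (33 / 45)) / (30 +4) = -430523 / 16320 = -26.38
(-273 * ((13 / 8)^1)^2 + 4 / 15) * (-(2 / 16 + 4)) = 7609789 / 2560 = 2972.57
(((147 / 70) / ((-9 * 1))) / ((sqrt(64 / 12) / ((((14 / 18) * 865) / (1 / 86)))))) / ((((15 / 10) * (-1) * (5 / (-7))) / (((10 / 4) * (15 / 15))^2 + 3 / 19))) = -1242617999 * sqrt(3) / 61560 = -34962.27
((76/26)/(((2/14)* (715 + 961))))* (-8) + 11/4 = 57789/21788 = 2.65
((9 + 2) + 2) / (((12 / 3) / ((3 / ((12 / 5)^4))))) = 8125 / 27648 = 0.29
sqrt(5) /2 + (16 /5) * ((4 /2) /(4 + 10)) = 16 /35 + sqrt(5) /2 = 1.58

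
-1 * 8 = -8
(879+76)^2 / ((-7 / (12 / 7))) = -10944300 / 49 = -223353.06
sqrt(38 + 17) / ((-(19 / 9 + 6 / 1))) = -9*sqrt(55) / 73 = -0.91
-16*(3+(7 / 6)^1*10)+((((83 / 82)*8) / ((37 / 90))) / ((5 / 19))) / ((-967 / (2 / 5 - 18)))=-5133649664 / 22004085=-233.30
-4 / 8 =-1 / 2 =-0.50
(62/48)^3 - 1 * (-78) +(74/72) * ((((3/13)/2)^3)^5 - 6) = 13402546985781054423693157/181144008966858399940608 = 73.99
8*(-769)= -6152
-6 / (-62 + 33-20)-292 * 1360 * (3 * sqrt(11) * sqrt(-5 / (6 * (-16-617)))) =6 / 49-198560 * sqrt(23210) / 211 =-143366.11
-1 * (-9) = 9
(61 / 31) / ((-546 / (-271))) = 16531 / 16926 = 0.98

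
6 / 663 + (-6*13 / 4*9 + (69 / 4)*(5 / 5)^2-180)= -299005 / 884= -338.24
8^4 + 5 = 4101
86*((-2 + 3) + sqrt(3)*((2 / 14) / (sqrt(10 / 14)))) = 86*sqrt(105) / 35 + 86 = 111.18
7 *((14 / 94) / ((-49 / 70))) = -70 / 47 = -1.49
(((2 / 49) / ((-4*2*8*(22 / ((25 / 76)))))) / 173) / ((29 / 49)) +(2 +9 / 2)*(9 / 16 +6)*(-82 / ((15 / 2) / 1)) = -125188839801 / 268429568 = -466.38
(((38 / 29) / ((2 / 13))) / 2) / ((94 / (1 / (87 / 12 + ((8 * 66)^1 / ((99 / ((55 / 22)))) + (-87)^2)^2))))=2223 / 2821006956811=0.00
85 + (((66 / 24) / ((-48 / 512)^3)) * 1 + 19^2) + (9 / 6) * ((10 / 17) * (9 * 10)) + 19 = -1282019 / 459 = -2793.07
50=50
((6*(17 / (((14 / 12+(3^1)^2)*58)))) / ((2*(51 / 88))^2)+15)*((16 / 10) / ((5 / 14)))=50956304 / 751825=67.78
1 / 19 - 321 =-6098 / 19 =-320.95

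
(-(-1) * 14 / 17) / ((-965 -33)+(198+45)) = -14 / 12835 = -0.00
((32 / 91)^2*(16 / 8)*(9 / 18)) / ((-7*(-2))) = 512 / 57967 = 0.01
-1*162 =-162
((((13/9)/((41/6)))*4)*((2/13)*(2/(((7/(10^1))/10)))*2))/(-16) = -400/861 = -0.46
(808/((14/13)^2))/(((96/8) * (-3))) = -17069/882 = -19.35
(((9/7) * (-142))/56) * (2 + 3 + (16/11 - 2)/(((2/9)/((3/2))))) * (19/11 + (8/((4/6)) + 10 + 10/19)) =-93933639/901208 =-104.23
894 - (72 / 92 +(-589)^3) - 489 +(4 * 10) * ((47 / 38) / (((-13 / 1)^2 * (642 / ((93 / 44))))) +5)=35523992414202251 / 173849962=204337073.22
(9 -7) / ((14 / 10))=1.43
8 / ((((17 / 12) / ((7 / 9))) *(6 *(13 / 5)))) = 560 / 1989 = 0.28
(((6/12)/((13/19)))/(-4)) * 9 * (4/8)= -171/208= -0.82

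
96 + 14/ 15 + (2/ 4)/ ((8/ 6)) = 11677/ 120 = 97.31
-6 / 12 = -0.50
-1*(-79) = 79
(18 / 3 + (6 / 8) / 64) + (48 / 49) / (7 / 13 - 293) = 143276439 / 23846144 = 6.01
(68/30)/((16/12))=17/10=1.70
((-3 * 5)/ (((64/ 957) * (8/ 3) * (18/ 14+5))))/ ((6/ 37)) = -337995/ 4096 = -82.52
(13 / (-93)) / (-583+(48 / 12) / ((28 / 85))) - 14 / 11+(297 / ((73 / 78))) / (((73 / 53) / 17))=85297409187689 / 21784461732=3915.52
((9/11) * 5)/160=9/352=0.03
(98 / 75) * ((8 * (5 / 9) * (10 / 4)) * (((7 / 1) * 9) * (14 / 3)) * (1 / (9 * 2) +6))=2093672 / 81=25847.80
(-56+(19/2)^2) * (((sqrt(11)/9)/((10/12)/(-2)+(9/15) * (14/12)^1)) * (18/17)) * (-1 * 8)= -32880 * sqrt(11)/289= -377.34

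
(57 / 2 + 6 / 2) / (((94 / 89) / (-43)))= -241101 / 188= -1282.45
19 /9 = 2.11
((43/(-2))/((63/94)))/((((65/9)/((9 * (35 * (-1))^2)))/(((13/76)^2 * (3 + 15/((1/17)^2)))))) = -17950633155/2888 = -6215593.20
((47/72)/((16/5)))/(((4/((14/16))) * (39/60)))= 8225/119808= 0.07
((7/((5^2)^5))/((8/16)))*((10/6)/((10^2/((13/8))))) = 91/2343750000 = 0.00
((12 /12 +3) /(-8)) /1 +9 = 17 /2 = 8.50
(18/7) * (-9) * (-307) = 49734/7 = 7104.86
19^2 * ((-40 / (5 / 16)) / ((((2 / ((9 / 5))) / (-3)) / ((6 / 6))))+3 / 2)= 1253031 / 10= 125303.10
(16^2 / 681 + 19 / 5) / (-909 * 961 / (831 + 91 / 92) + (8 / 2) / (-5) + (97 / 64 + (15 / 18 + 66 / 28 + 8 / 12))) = -487587482816 / 122060361568251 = -0.00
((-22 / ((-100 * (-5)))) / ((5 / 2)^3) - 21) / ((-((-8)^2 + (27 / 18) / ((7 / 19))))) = 4594366 / 14890625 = 0.31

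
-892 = -892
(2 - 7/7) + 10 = 11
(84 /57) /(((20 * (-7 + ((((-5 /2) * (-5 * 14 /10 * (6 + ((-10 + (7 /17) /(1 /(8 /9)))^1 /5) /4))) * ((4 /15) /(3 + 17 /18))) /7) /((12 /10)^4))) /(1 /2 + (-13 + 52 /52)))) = 0.13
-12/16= -3/4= -0.75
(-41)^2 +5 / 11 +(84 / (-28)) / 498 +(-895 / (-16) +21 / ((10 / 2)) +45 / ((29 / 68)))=1847.10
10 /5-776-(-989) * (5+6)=10105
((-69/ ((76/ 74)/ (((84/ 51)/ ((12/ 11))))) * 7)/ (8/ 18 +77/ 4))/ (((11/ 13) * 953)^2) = -126848358/ 2287848403093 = -0.00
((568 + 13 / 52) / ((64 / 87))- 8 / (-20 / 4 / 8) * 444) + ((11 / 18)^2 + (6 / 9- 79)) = 661240451 / 103680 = 6377.70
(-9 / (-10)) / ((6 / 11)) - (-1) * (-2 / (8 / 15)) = -21 / 10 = -2.10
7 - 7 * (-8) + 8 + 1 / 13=924 / 13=71.08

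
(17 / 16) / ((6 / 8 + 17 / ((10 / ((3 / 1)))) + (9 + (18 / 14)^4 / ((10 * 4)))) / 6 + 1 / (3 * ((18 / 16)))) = 1102059 / 2886287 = 0.38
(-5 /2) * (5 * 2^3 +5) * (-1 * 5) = 1125 /2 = 562.50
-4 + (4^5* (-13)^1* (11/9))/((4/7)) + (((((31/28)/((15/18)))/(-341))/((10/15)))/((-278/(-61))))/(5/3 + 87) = -29186512471463/1024919280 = -28476.89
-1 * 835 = -835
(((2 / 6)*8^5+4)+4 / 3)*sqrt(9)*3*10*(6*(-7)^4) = 14168589120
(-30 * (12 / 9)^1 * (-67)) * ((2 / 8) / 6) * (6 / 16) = 335 / 8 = 41.88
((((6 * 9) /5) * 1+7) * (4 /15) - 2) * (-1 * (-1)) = 206 /75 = 2.75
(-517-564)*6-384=-6870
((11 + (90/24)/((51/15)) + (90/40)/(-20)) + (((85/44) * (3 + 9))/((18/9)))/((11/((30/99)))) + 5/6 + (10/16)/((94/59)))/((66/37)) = 15977836133/2105668620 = 7.59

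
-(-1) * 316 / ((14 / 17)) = 2686 / 7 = 383.71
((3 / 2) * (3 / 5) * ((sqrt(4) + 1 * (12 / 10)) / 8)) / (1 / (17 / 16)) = 153 / 400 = 0.38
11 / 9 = 1.22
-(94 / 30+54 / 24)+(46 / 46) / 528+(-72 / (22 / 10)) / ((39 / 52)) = -129407 / 2640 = -49.02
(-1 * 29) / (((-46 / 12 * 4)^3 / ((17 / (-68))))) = -783 / 389344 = -0.00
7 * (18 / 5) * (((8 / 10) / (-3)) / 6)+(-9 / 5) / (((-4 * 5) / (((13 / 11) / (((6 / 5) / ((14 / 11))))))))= -12187 / 12100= -1.01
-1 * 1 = -1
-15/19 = -0.79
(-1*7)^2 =49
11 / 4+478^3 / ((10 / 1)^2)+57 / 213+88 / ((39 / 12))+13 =100809747521 / 92300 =1092196.61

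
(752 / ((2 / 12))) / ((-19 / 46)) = -207552 / 19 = -10923.79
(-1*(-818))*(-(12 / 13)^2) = -117792 / 169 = -696.99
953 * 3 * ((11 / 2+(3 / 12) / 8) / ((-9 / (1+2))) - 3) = -443145 / 32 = -13848.28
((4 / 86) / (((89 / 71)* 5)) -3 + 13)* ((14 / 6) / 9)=1340444 / 516645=2.59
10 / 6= 5 / 3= 1.67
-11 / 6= -1.83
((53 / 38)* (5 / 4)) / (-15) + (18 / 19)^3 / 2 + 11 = 1861627 / 164616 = 11.31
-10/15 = -2/3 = -0.67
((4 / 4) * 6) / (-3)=-2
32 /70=16 /35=0.46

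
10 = 10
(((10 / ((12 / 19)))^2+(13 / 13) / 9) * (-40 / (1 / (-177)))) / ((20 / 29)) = 15448619 / 6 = 2574769.83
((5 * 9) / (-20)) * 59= -132.75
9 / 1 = 9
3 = 3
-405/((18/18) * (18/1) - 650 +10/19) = 7695/11998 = 0.64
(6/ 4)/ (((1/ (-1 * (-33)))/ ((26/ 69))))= 429/ 23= 18.65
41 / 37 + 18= 707 / 37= 19.11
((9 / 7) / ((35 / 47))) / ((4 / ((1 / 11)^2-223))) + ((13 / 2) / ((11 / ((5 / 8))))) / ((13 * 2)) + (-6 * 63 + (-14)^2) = -263946093 / 948640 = -278.24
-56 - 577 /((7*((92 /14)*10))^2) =-11850177 /211600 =-56.00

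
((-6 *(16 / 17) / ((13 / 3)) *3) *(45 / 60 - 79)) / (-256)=-8451 / 7072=-1.19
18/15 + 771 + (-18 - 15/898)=3386283/4490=754.18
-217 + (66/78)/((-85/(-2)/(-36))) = -240577/1105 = -217.72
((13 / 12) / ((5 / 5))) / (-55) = -13 / 660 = -0.02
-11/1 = -11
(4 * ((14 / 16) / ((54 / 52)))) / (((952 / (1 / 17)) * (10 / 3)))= 13 / 208080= 0.00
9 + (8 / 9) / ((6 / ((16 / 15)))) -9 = 64 / 405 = 0.16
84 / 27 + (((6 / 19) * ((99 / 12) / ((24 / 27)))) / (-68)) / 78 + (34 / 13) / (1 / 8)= 116256655 / 4837248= 24.03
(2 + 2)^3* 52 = 3328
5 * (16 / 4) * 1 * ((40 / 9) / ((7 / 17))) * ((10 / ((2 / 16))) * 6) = 2176000 / 21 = 103619.05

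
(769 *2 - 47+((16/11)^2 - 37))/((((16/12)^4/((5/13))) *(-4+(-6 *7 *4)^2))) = 7135695/1136385536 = 0.01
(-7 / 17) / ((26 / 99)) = -693 / 442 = -1.57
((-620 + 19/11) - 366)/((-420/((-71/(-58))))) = 256239/89320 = 2.87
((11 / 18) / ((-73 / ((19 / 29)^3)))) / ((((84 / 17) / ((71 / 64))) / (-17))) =1548138031 / 172285456896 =0.01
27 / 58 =0.47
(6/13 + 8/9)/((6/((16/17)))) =1264/5967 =0.21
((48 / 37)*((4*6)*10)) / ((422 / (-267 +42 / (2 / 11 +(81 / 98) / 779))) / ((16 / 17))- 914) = -528493455360 / 1571822569849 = -0.34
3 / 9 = 1 / 3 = 0.33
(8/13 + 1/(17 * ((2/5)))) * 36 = 6066/221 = 27.45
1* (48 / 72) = 2 / 3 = 0.67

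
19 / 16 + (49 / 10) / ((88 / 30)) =503 / 176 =2.86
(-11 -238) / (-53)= 249 / 53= 4.70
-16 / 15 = -1.07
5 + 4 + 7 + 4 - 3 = 17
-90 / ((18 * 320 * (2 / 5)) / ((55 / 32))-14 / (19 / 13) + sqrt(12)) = -32701702275 / 483593182846 + 49141125 * sqrt(3) / 483593182846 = -0.07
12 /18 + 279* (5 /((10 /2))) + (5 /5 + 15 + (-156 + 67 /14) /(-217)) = 2701057 /9114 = 296.36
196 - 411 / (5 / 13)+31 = -841.60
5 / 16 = 0.31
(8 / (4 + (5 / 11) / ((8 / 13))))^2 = 495616 / 173889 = 2.85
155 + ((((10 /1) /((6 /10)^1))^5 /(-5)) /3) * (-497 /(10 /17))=52806362995 /729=72436711.93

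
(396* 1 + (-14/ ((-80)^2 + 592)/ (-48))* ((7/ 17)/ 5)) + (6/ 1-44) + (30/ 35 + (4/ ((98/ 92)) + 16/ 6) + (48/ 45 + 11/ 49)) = 256203271649/ 698920320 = 366.57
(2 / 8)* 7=7 / 4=1.75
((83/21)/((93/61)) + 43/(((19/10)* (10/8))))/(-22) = -768029/816354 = -0.94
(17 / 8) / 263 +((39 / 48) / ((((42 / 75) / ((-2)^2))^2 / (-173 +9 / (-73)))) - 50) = -54387892091 / 7526008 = -7226.66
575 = 575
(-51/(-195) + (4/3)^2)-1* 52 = -29227/585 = -49.96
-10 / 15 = -2 / 3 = -0.67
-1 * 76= -76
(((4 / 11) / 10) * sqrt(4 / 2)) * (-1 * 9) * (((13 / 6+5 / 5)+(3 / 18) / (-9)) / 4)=-17 * sqrt(2) / 66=-0.36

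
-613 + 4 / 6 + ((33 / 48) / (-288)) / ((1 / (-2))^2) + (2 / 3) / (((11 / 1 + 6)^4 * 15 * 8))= -294586501463 / 481080960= -612.34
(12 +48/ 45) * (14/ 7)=392/ 15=26.13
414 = 414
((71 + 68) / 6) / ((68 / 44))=1529 / 102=14.99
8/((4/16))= 32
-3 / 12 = -1 / 4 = -0.25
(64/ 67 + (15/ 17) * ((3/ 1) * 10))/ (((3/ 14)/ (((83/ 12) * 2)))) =18149278/ 10251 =1770.49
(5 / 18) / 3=5 / 54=0.09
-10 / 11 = -0.91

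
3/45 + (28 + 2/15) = 141/5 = 28.20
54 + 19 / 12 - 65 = -113 / 12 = -9.42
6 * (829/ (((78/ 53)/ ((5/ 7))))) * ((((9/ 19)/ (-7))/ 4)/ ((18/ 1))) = -2.27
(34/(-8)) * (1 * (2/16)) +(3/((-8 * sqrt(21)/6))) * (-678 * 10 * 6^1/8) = -17/32 +15255 * sqrt(21)/28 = 2496.15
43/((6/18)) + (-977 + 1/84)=-71231/84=-847.99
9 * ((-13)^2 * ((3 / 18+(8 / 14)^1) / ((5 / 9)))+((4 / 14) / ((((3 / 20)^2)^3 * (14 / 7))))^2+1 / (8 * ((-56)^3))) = 587203398205952728139 / 414797967360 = 1415637115.93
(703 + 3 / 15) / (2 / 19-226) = -16701 / 5365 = -3.11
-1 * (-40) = 40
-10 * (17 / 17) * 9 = -90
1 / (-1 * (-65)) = 1 / 65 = 0.02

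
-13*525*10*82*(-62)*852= 295629516000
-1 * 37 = -37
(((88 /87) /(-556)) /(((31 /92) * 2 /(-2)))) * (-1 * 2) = -4048 /374883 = -0.01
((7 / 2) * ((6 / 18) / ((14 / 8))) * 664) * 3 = 1328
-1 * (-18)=18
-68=-68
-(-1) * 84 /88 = 21 /22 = 0.95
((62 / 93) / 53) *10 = 20 / 159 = 0.13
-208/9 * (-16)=3328/9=369.78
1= 1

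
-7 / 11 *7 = -49 / 11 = -4.45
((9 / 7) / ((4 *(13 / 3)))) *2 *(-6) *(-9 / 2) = 4.01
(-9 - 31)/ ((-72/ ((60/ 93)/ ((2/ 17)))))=3.05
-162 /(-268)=81 /134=0.60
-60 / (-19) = 60 / 19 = 3.16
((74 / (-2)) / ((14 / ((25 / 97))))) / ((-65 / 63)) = 1665 / 2522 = 0.66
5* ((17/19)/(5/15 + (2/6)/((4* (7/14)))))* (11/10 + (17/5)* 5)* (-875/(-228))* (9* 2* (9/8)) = 72694125/5776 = 12585.55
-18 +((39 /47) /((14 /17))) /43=-508629 /28294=-17.98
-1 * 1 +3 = 2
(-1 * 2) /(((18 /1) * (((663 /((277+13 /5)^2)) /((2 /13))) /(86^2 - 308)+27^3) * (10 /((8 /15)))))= -12313613824 /40899745292663025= -0.00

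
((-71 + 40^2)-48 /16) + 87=1613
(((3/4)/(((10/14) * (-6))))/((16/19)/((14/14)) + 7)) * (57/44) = -7581/262240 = -0.03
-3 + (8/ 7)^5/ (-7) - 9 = -1444556/ 117649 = -12.28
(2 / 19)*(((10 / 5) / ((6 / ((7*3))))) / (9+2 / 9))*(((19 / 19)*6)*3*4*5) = 45360 / 1577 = 28.76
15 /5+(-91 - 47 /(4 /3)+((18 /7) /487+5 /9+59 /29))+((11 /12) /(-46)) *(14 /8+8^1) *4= -19880072441 /163713816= -121.43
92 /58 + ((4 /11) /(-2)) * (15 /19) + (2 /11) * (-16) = -808 /551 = -1.47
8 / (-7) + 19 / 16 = 5 / 112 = 0.04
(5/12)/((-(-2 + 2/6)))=1/4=0.25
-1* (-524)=524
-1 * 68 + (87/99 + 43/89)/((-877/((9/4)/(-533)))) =-31118479252/457624739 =-68.00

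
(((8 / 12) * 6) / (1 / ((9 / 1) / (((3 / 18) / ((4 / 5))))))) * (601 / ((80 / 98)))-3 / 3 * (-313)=3188317 / 25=127532.68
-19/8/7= -19/56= -0.34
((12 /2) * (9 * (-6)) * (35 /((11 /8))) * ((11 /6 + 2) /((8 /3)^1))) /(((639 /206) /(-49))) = 146262060 /781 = 187275.36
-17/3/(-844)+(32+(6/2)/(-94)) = 31.97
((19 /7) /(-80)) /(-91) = 19 /50960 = 0.00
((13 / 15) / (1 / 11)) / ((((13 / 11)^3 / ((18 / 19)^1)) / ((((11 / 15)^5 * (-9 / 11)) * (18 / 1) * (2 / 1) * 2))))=-68.36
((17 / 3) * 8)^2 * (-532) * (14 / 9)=-137758208 / 81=-1700718.62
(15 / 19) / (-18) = -0.04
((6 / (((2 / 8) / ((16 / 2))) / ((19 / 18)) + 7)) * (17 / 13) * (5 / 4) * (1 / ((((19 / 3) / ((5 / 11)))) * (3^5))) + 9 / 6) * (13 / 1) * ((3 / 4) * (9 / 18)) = 24759671 / 3385008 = 7.31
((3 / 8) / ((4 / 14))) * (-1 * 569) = -11949 / 16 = -746.81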